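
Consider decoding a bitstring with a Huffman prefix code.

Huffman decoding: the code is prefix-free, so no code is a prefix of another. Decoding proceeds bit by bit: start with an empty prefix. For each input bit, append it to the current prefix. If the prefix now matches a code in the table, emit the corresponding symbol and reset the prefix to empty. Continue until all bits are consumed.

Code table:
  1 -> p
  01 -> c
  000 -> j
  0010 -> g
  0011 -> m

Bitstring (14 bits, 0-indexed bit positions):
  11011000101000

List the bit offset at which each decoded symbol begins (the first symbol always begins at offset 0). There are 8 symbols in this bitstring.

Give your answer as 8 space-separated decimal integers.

Answer: 0 1 2 4 5 8 9 11

Derivation:
Bit 0: prefix='1' -> emit 'p', reset
Bit 1: prefix='1' -> emit 'p', reset
Bit 2: prefix='0' (no match yet)
Bit 3: prefix='01' -> emit 'c', reset
Bit 4: prefix='1' -> emit 'p', reset
Bit 5: prefix='0' (no match yet)
Bit 6: prefix='00' (no match yet)
Bit 7: prefix='000' -> emit 'j', reset
Bit 8: prefix='1' -> emit 'p', reset
Bit 9: prefix='0' (no match yet)
Bit 10: prefix='01' -> emit 'c', reset
Bit 11: prefix='0' (no match yet)
Bit 12: prefix='00' (no match yet)
Bit 13: prefix='000' -> emit 'j', reset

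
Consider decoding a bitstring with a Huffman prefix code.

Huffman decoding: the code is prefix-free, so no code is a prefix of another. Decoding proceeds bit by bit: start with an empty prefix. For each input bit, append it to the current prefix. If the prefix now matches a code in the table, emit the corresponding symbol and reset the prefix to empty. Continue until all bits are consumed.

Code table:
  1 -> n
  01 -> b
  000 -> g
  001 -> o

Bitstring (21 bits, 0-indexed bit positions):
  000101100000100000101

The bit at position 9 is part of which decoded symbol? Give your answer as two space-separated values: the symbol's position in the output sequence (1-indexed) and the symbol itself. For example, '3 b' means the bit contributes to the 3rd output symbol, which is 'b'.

Answer: 5 g

Derivation:
Bit 0: prefix='0' (no match yet)
Bit 1: prefix='00' (no match yet)
Bit 2: prefix='000' -> emit 'g', reset
Bit 3: prefix='1' -> emit 'n', reset
Bit 4: prefix='0' (no match yet)
Bit 5: prefix='01' -> emit 'b', reset
Bit 6: prefix='1' -> emit 'n', reset
Bit 7: prefix='0' (no match yet)
Bit 8: prefix='00' (no match yet)
Bit 9: prefix='000' -> emit 'g', reset
Bit 10: prefix='0' (no match yet)
Bit 11: prefix='00' (no match yet)
Bit 12: prefix='001' -> emit 'o', reset
Bit 13: prefix='0' (no match yet)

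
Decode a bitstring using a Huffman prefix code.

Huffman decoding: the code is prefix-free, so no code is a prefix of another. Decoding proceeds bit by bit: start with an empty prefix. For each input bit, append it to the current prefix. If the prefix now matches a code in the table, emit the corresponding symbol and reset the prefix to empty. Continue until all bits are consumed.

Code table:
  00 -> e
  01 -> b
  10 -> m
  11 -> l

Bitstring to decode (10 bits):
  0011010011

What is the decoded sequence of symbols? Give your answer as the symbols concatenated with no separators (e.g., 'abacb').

Bit 0: prefix='0' (no match yet)
Bit 1: prefix='00' -> emit 'e', reset
Bit 2: prefix='1' (no match yet)
Bit 3: prefix='11' -> emit 'l', reset
Bit 4: prefix='0' (no match yet)
Bit 5: prefix='01' -> emit 'b', reset
Bit 6: prefix='0' (no match yet)
Bit 7: prefix='00' -> emit 'e', reset
Bit 8: prefix='1' (no match yet)
Bit 9: prefix='11' -> emit 'l', reset

Answer: elbel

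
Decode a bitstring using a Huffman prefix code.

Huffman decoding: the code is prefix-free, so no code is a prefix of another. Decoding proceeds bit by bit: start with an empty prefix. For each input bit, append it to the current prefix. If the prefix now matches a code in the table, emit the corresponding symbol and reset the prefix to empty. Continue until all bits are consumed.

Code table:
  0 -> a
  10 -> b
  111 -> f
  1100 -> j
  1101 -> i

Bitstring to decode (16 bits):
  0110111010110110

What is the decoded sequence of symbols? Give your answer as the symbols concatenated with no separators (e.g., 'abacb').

Bit 0: prefix='0' -> emit 'a', reset
Bit 1: prefix='1' (no match yet)
Bit 2: prefix='11' (no match yet)
Bit 3: prefix='110' (no match yet)
Bit 4: prefix='1101' -> emit 'i', reset
Bit 5: prefix='1' (no match yet)
Bit 6: prefix='11' (no match yet)
Bit 7: prefix='110' (no match yet)
Bit 8: prefix='1101' -> emit 'i', reset
Bit 9: prefix='0' -> emit 'a', reset
Bit 10: prefix='1' (no match yet)
Bit 11: prefix='11' (no match yet)
Bit 12: prefix='110' (no match yet)
Bit 13: prefix='1101' -> emit 'i', reset
Bit 14: prefix='1' (no match yet)
Bit 15: prefix='10' -> emit 'b', reset

Answer: aiiaib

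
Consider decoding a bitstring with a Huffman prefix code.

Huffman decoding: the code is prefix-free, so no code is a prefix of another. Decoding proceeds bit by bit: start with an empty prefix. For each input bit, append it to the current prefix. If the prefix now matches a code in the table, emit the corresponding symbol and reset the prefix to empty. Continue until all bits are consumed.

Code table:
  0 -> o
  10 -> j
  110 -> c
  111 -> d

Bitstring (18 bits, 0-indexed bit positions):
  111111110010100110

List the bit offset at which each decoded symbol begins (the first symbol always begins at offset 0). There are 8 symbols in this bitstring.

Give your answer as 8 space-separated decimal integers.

Bit 0: prefix='1' (no match yet)
Bit 1: prefix='11' (no match yet)
Bit 2: prefix='111' -> emit 'd', reset
Bit 3: prefix='1' (no match yet)
Bit 4: prefix='11' (no match yet)
Bit 5: prefix='111' -> emit 'd', reset
Bit 6: prefix='1' (no match yet)
Bit 7: prefix='11' (no match yet)
Bit 8: prefix='110' -> emit 'c', reset
Bit 9: prefix='0' -> emit 'o', reset
Bit 10: prefix='1' (no match yet)
Bit 11: prefix='10' -> emit 'j', reset
Bit 12: prefix='1' (no match yet)
Bit 13: prefix='10' -> emit 'j', reset
Bit 14: prefix='0' -> emit 'o', reset
Bit 15: prefix='1' (no match yet)
Bit 16: prefix='11' (no match yet)
Bit 17: prefix='110' -> emit 'c', reset

Answer: 0 3 6 9 10 12 14 15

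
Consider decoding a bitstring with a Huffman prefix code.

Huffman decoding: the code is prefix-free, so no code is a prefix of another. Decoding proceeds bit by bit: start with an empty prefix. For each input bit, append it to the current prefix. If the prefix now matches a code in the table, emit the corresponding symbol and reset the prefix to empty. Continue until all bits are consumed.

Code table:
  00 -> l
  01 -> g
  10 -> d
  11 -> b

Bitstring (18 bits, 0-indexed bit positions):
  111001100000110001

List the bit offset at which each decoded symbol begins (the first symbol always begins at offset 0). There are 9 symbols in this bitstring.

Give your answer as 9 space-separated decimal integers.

Answer: 0 2 4 6 8 10 12 14 16

Derivation:
Bit 0: prefix='1' (no match yet)
Bit 1: prefix='11' -> emit 'b', reset
Bit 2: prefix='1' (no match yet)
Bit 3: prefix='10' -> emit 'd', reset
Bit 4: prefix='0' (no match yet)
Bit 5: prefix='01' -> emit 'g', reset
Bit 6: prefix='1' (no match yet)
Bit 7: prefix='10' -> emit 'd', reset
Bit 8: prefix='0' (no match yet)
Bit 9: prefix='00' -> emit 'l', reset
Bit 10: prefix='0' (no match yet)
Bit 11: prefix='00' -> emit 'l', reset
Bit 12: prefix='1' (no match yet)
Bit 13: prefix='11' -> emit 'b', reset
Bit 14: prefix='0' (no match yet)
Bit 15: prefix='00' -> emit 'l', reset
Bit 16: prefix='0' (no match yet)
Bit 17: prefix='01' -> emit 'g', reset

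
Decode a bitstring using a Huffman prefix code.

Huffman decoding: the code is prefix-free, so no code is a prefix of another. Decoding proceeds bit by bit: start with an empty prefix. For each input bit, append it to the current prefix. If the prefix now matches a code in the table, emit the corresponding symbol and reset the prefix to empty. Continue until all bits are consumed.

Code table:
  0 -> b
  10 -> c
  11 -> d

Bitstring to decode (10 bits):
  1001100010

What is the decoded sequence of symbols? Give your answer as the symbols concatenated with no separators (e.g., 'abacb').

Bit 0: prefix='1' (no match yet)
Bit 1: prefix='10' -> emit 'c', reset
Bit 2: prefix='0' -> emit 'b', reset
Bit 3: prefix='1' (no match yet)
Bit 4: prefix='11' -> emit 'd', reset
Bit 5: prefix='0' -> emit 'b', reset
Bit 6: prefix='0' -> emit 'b', reset
Bit 7: prefix='0' -> emit 'b', reset
Bit 8: prefix='1' (no match yet)
Bit 9: prefix='10' -> emit 'c', reset

Answer: cbdbbbc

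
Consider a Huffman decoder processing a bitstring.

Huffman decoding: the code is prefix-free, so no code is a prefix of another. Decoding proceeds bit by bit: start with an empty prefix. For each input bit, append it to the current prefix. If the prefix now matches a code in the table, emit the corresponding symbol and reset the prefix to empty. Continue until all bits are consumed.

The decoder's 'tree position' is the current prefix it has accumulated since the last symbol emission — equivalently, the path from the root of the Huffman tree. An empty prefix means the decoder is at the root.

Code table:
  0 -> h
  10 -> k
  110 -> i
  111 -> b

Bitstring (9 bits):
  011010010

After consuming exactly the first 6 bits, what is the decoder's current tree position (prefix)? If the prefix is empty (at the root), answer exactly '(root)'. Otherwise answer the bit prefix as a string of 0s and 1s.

Bit 0: prefix='0' -> emit 'h', reset
Bit 1: prefix='1' (no match yet)
Bit 2: prefix='11' (no match yet)
Bit 3: prefix='110' -> emit 'i', reset
Bit 4: prefix='1' (no match yet)
Bit 5: prefix='10' -> emit 'k', reset

Answer: (root)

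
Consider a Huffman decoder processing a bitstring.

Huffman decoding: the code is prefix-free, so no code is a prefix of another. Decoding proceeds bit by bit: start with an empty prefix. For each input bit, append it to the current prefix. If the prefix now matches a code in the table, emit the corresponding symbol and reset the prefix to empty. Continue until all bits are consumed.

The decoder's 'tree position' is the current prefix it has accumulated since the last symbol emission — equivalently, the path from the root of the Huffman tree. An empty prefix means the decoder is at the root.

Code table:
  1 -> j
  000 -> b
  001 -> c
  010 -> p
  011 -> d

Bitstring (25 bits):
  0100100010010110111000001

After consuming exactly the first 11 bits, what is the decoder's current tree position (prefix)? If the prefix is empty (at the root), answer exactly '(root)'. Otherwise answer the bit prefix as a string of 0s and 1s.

Bit 0: prefix='0' (no match yet)
Bit 1: prefix='01' (no match yet)
Bit 2: prefix='010' -> emit 'p', reset
Bit 3: prefix='0' (no match yet)
Bit 4: prefix='01' (no match yet)
Bit 5: prefix='010' -> emit 'p', reset
Bit 6: prefix='0' (no match yet)
Bit 7: prefix='00' (no match yet)
Bit 8: prefix='001' -> emit 'c', reset
Bit 9: prefix='0' (no match yet)
Bit 10: prefix='00' (no match yet)

Answer: 00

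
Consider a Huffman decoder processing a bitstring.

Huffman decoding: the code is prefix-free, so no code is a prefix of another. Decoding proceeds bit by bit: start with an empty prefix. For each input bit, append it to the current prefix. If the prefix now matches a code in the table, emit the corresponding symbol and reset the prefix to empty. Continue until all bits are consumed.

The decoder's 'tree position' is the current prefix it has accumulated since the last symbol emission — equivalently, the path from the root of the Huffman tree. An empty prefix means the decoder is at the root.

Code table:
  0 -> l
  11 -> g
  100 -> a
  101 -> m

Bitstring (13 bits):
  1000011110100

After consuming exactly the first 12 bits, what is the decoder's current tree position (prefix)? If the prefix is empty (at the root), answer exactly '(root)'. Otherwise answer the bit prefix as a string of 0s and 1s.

Bit 0: prefix='1' (no match yet)
Bit 1: prefix='10' (no match yet)
Bit 2: prefix='100' -> emit 'a', reset
Bit 3: prefix='0' -> emit 'l', reset
Bit 4: prefix='0' -> emit 'l', reset
Bit 5: prefix='1' (no match yet)
Bit 6: prefix='11' -> emit 'g', reset
Bit 7: prefix='1' (no match yet)
Bit 8: prefix='11' -> emit 'g', reset
Bit 9: prefix='0' -> emit 'l', reset
Bit 10: prefix='1' (no match yet)
Bit 11: prefix='10' (no match yet)

Answer: 10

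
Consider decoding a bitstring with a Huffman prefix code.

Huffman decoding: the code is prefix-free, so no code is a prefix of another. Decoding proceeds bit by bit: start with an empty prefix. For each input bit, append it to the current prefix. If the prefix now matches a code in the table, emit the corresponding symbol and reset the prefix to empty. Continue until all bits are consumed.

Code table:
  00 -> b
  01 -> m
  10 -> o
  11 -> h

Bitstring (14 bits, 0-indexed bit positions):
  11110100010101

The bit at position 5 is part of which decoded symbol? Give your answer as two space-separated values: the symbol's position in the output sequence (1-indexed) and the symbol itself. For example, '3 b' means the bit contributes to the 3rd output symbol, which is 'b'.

Bit 0: prefix='1' (no match yet)
Bit 1: prefix='11' -> emit 'h', reset
Bit 2: prefix='1' (no match yet)
Bit 3: prefix='11' -> emit 'h', reset
Bit 4: prefix='0' (no match yet)
Bit 5: prefix='01' -> emit 'm', reset
Bit 6: prefix='0' (no match yet)
Bit 7: prefix='00' -> emit 'b', reset
Bit 8: prefix='0' (no match yet)
Bit 9: prefix='01' -> emit 'm', reset

Answer: 3 m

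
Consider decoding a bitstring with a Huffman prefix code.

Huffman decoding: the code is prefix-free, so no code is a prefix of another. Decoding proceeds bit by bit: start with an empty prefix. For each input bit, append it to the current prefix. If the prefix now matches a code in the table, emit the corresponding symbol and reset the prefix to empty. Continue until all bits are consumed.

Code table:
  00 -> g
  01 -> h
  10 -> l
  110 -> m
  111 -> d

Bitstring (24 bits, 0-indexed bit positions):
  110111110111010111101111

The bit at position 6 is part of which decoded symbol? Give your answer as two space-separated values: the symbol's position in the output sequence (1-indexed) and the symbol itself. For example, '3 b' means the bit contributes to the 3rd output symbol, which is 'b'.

Answer: 3 m

Derivation:
Bit 0: prefix='1' (no match yet)
Bit 1: prefix='11' (no match yet)
Bit 2: prefix='110' -> emit 'm', reset
Bit 3: prefix='1' (no match yet)
Bit 4: prefix='11' (no match yet)
Bit 5: prefix='111' -> emit 'd', reset
Bit 6: prefix='1' (no match yet)
Bit 7: prefix='11' (no match yet)
Bit 8: prefix='110' -> emit 'm', reset
Bit 9: prefix='1' (no match yet)
Bit 10: prefix='11' (no match yet)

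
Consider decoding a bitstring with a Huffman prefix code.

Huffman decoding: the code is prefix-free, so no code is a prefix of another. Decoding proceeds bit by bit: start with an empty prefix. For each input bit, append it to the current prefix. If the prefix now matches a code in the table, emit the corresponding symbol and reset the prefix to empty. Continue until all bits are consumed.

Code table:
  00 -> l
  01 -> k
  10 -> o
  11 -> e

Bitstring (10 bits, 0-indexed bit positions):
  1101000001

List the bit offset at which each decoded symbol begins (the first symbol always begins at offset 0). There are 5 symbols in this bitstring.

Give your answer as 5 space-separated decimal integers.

Bit 0: prefix='1' (no match yet)
Bit 1: prefix='11' -> emit 'e', reset
Bit 2: prefix='0' (no match yet)
Bit 3: prefix='01' -> emit 'k', reset
Bit 4: prefix='0' (no match yet)
Bit 5: prefix='00' -> emit 'l', reset
Bit 6: prefix='0' (no match yet)
Bit 7: prefix='00' -> emit 'l', reset
Bit 8: prefix='0' (no match yet)
Bit 9: prefix='01' -> emit 'k', reset

Answer: 0 2 4 6 8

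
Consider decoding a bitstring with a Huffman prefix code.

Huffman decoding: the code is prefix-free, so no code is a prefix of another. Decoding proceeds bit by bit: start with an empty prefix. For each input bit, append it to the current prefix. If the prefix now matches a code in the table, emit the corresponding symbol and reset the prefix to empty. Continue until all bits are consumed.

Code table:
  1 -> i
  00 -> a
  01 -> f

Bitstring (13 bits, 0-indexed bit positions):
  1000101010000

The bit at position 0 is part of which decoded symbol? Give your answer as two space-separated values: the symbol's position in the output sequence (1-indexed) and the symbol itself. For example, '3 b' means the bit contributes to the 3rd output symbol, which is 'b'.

Bit 0: prefix='1' -> emit 'i', reset
Bit 1: prefix='0' (no match yet)
Bit 2: prefix='00' -> emit 'a', reset
Bit 3: prefix='0' (no match yet)
Bit 4: prefix='01' -> emit 'f', reset

Answer: 1 i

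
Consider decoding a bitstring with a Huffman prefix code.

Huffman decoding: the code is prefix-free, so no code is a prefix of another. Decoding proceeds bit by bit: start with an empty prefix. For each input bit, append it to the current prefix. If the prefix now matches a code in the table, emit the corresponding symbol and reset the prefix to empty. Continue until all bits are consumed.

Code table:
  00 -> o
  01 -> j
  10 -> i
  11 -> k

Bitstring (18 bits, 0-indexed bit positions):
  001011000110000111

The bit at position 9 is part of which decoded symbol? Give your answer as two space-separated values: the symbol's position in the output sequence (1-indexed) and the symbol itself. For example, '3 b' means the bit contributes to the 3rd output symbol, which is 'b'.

Answer: 5 j

Derivation:
Bit 0: prefix='0' (no match yet)
Bit 1: prefix='00' -> emit 'o', reset
Bit 2: prefix='1' (no match yet)
Bit 3: prefix='10' -> emit 'i', reset
Bit 4: prefix='1' (no match yet)
Bit 5: prefix='11' -> emit 'k', reset
Bit 6: prefix='0' (no match yet)
Bit 7: prefix='00' -> emit 'o', reset
Bit 8: prefix='0' (no match yet)
Bit 9: prefix='01' -> emit 'j', reset
Bit 10: prefix='1' (no match yet)
Bit 11: prefix='10' -> emit 'i', reset
Bit 12: prefix='0' (no match yet)
Bit 13: prefix='00' -> emit 'o', reset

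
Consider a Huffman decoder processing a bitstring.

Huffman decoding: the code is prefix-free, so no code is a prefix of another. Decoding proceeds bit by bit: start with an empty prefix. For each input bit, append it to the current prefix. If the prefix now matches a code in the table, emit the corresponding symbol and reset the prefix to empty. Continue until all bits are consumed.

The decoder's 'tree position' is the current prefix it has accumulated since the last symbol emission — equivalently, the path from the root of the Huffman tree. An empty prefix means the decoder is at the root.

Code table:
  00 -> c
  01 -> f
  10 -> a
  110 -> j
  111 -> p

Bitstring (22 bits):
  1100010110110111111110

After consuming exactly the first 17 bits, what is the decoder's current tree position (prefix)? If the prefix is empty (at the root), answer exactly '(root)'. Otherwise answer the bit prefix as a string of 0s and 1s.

Bit 0: prefix='1' (no match yet)
Bit 1: prefix='11' (no match yet)
Bit 2: prefix='110' -> emit 'j', reset
Bit 3: prefix='0' (no match yet)
Bit 4: prefix='00' -> emit 'c', reset
Bit 5: prefix='1' (no match yet)
Bit 6: prefix='10' -> emit 'a', reset
Bit 7: prefix='1' (no match yet)
Bit 8: prefix='11' (no match yet)
Bit 9: prefix='110' -> emit 'j', reset
Bit 10: prefix='1' (no match yet)
Bit 11: prefix='11' (no match yet)
Bit 12: prefix='110' -> emit 'j', reset
Bit 13: prefix='1' (no match yet)
Bit 14: prefix='11' (no match yet)
Bit 15: prefix='111' -> emit 'p', reset
Bit 16: prefix='1' (no match yet)

Answer: 1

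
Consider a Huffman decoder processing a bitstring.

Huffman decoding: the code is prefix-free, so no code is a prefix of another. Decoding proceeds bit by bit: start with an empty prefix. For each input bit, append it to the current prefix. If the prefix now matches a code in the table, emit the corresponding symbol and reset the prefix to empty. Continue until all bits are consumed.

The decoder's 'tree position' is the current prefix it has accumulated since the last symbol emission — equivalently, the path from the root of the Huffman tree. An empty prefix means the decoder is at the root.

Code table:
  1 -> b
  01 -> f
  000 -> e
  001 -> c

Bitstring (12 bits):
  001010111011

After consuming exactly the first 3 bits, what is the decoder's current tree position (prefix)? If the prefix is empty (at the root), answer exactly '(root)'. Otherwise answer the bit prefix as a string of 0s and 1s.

Answer: (root)

Derivation:
Bit 0: prefix='0' (no match yet)
Bit 1: prefix='00' (no match yet)
Bit 2: prefix='001' -> emit 'c', reset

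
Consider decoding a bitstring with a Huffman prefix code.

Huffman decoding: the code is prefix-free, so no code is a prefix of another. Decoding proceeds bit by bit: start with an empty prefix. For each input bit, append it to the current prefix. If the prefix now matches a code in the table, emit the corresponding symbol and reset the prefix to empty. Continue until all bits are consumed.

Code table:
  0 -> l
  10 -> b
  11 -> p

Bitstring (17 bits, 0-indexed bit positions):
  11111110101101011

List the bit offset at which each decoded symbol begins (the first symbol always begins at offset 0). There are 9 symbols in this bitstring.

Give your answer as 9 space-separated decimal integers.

Answer: 0 2 4 6 8 10 12 13 15

Derivation:
Bit 0: prefix='1' (no match yet)
Bit 1: prefix='11' -> emit 'p', reset
Bit 2: prefix='1' (no match yet)
Bit 3: prefix='11' -> emit 'p', reset
Bit 4: prefix='1' (no match yet)
Bit 5: prefix='11' -> emit 'p', reset
Bit 6: prefix='1' (no match yet)
Bit 7: prefix='10' -> emit 'b', reset
Bit 8: prefix='1' (no match yet)
Bit 9: prefix='10' -> emit 'b', reset
Bit 10: prefix='1' (no match yet)
Bit 11: prefix='11' -> emit 'p', reset
Bit 12: prefix='0' -> emit 'l', reset
Bit 13: prefix='1' (no match yet)
Bit 14: prefix='10' -> emit 'b', reset
Bit 15: prefix='1' (no match yet)
Bit 16: prefix='11' -> emit 'p', reset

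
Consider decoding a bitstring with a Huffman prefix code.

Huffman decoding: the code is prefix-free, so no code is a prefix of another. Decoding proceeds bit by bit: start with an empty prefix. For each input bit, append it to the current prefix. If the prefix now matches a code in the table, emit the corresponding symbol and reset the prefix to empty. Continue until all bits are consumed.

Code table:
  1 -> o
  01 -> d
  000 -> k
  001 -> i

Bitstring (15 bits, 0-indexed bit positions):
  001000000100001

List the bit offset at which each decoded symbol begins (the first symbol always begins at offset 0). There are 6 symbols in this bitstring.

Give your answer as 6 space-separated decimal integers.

Answer: 0 3 6 9 10 13

Derivation:
Bit 0: prefix='0' (no match yet)
Bit 1: prefix='00' (no match yet)
Bit 2: prefix='001' -> emit 'i', reset
Bit 3: prefix='0' (no match yet)
Bit 4: prefix='00' (no match yet)
Bit 5: prefix='000' -> emit 'k', reset
Bit 6: prefix='0' (no match yet)
Bit 7: prefix='00' (no match yet)
Bit 8: prefix='000' -> emit 'k', reset
Bit 9: prefix='1' -> emit 'o', reset
Bit 10: prefix='0' (no match yet)
Bit 11: prefix='00' (no match yet)
Bit 12: prefix='000' -> emit 'k', reset
Bit 13: prefix='0' (no match yet)
Bit 14: prefix='01' -> emit 'd', reset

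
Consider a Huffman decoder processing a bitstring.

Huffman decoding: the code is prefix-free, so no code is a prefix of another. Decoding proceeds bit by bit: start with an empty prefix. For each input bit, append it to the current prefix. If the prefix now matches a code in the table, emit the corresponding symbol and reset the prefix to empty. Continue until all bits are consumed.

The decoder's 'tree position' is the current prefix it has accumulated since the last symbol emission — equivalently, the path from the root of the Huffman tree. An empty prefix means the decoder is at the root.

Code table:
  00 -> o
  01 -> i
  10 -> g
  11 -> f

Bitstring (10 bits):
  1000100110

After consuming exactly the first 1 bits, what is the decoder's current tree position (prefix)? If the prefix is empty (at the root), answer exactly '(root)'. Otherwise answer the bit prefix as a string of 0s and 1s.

Bit 0: prefix='1' (no match yet)

Answer: 1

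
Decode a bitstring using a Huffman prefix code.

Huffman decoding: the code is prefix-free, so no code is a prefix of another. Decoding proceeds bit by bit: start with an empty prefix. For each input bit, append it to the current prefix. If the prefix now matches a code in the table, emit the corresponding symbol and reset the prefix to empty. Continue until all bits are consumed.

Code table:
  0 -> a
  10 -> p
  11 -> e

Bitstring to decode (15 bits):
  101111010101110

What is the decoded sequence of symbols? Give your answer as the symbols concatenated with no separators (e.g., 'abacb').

Answer: peeappep

Derivation:
Bit 0: prefix='1' (no match yet)
Bit 1: prefix='10' -> emit 'p', reset
Bit 2: prefix='1' (no match yet)
Bit 3: prefix='11' -> emit 'e', reset
Bit 4: prefix='1' (no match yet)
Bit 5: prefix='11' -> emit 'e', reset
Bit 6: prefix='0' -> emit 'a', reset
Bit 7: prefix='1' (no match yet)
Bit 8: prefix='10' -> emit 'p', reset
Bit 9: prefix='1' (no match yet)
Bit 10: prefix='10' -> emit 'p', reset
Bit 11: prefix='1' (no match yet)
Bit 12: prefix='11' -> emit 'e', reset
Bit 13: prefix='1' (no match yet)
Bit 14: prefix='10' -> emit 'p', reset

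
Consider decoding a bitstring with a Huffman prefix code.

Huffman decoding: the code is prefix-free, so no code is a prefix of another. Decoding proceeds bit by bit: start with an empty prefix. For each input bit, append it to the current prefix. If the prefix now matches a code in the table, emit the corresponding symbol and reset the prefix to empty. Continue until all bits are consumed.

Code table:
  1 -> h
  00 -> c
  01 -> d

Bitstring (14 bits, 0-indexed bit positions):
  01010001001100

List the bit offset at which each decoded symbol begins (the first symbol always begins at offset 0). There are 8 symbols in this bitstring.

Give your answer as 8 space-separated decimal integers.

Bit 0: prefix='0' (no match yet)
Bit 1: prefix='01' -> emit 'd', reset
Bit 2: prefix='0' (no match yet)
Bit 3: prefix='01' -> emit 'd', reset
Bit 4: prefix='0' (no match yet)
Bit 5: prefix='00' -> emit 'c', reset
Bit 6: prefix='0' (no match yet)
Bit 7: prefix='01' -> emit 'd', reset
Bit 8: prefix='0' (no match yet)
Bit 9: prefix='00' -> emit 'c', reset
Bit 10: prefix='1' -> emit 'h', reset
Bit 11: prefix='1' -> emit 'h', reset
Bit 12: prefix='0' (no match yet)
Bit 13: prefix='00' -> emit 'c', reset

Answer: 0 2 4 6 8 10 11 12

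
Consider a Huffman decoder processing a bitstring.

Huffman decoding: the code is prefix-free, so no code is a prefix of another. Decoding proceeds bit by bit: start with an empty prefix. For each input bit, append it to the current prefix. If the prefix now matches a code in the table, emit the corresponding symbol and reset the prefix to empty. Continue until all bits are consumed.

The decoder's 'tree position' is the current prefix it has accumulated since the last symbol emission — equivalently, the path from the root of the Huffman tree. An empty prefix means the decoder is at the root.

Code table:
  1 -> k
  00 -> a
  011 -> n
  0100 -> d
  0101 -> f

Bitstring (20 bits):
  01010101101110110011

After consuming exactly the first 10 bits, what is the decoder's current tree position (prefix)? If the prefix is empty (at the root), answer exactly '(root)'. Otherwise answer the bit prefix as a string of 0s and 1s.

Bit 0: prefix='0' (no match yet)
Bit 1: prefix='01' (no match yet)
Bit 2: prefix='010' (no match yet)
Bit 3: prefix='0101' -> emit 'f', reset
Bit 4: prefix='0' (no match yet)
Bit 5: prefix='01' (no match yet)
Bit 6: prefix='010' (no match yet)
Bit 7: prefix='0101' -> emit 'f', reset
Bit 8: prefix='1' -> emit 'k', reset
Bit 9: prefix='0' (no match yet)

Answer: 0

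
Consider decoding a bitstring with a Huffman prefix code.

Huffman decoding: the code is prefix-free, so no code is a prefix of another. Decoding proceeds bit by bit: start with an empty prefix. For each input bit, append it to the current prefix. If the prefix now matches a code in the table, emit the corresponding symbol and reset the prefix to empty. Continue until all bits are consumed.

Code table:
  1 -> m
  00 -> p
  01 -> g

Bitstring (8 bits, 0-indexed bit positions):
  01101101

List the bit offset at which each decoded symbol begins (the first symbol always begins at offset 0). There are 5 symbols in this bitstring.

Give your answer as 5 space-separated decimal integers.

Bit 0: prefix='0' (no match yet)
Bit 1: prefix='01' -> emit 'g', reset
Bit 2: prefix='1' -> emit 'm', reset
Bit 3: prefix='0' (no match yet)
Bit 4: prefix='01' -> emit 'g', reset
Bit 5: prefix='1' -> emit 'm', reset
Bit 6: prefix='0' (no match yet)
Bit 7: prefix='01' -> emit 'g', reset

Answer: 0 2 3 5 6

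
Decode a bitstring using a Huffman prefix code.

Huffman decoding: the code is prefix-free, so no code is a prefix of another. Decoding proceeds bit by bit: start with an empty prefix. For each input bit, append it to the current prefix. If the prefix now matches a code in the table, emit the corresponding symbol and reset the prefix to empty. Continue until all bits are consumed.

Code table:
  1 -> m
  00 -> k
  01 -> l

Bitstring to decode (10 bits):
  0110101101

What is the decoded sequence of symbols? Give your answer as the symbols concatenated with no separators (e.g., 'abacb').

Bit 0: prefix='0' (no match yet)
Bit 1: prefix='01' -> emit 'l', reset
Bit 2: prefix='1' -> emit 'm', reset
Bit 3: prefix='0' (no match yet)
Bit 4: prefix='01' -> emit 'l', reset
Bit 5: prefix='0' (no match yet)
Bit 6: prefix='01' -> emit 'l', reset
Bit 7: prefix='1' -> emit 'm', reset
Bit 8: prefix='0' (no match yet)
Bit 9: prefix='01' -> emit 'l', reset

Answer: lmllml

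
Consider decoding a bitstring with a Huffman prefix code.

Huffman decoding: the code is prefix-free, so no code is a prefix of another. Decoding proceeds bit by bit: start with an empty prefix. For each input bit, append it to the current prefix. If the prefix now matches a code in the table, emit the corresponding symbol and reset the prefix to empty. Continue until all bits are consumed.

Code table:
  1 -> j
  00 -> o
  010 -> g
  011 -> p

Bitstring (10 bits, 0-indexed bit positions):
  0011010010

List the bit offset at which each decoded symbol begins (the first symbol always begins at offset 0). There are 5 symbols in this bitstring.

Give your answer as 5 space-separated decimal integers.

Bit 0: prefix='0' (no match yet)
Bit 1: prefix='00' -> emit 'o', reset
Bit 2: prefix='1' -> emit 'j', reset
Bit 3: prefix='1' -> emit 'j', reset
Bit 4: prefix='0' (no match yet)
Bit 5: prefix='01' (no match yet)
Bit 6: prefix='010' -> emit 'g', reset
Bit 7: prefix='0' (no match yet)
Bit 8: prefix='01' (no match yet)
Bit 9: prefix='010' -> emit 'g', reset

Answer: 0 2 3 4 7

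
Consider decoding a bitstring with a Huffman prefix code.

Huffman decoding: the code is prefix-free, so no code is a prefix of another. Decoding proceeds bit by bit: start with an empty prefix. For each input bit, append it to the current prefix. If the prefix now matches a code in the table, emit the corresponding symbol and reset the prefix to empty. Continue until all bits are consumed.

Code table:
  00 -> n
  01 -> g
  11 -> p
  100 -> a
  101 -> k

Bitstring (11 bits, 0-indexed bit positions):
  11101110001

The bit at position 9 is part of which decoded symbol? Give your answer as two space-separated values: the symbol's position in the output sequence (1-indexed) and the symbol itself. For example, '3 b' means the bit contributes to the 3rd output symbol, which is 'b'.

Bit 0: prefix='1' (no match yet)
Bit 1: prefix='11' -> emit 'p', reset
Bit 2: prefix='1' (no match yet)
Bit 3: prefix='10' (no match yet)
Bit 4: prefix='101' -> emit 'k', reset
Bit 5: prefix='1' (no match yet)
Bit 6: prefix='11' -> emit 'p', reset
Bit 7: prefix='0' (no match yet)
Bit 8: prefix='00' -> emit 'n', reset
Bit 9: prefix='0' (no match yet)
Bit 10: prefix='01' -> emit 'g', reset

Answer: 5 g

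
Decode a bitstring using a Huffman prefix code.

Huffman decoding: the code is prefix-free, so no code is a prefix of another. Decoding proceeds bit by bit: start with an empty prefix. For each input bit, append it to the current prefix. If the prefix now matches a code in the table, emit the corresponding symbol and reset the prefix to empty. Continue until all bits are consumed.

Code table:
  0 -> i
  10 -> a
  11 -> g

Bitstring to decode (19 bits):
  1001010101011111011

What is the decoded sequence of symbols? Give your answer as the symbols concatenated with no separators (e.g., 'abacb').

Answer: aiaaaaggag

Derivation:
Bit 0: prefix='1' (no match yet)
Bit 1: prefix='10' -> emit 'a', reset
Bit 2: prefix='0' -> emit 'i', reset
Bit 3: prefix='1' (no match yet)
Bit 4: prefix='10' -> emit 'a', reset
Bit 5: prefix='1' (no match yet)
Bit 6: prefix='10' -> emit 'a', reset
Bit 7: prefix='1' (no match yet)
Bit 8: prefix='10' -> emit 'a', reset
Bit 9: prefix='1' (no match yet)
Bit 10: prefix='10' -> emit 'a', reset
Bit 11: prefix='1' (no match yet)
Bit 12: prefix='11' -> emit 'g', reset
Bit 13: prefix='1' (no match yet)
Bit 14: prefix='11' -> emit 'g', reset
Bit 15: prefix='1' (no match yet)
Bit 16: prefix='10' -> emit 'a', reset
Bit 17: prefix='1' (no match yet)
Bit 18: prefix='11' -> emit 'g', reset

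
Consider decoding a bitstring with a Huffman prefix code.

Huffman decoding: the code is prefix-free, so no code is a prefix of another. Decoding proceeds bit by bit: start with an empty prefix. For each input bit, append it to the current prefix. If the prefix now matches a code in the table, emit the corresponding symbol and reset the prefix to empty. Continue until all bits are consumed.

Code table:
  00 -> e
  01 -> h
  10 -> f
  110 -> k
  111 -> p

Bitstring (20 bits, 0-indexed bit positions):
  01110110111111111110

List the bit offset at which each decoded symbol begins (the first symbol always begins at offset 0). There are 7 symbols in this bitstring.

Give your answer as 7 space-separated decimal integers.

Bit 0: prefix='0' (no match yet)
Bit 1: prefix='01' -> emit 'h', reset
Bit 2: prefix='1' (no match yet)
Bit 3: prefix='11' (no match yet)
Bit 4: prefix='110' -> emit 'k', reset
Bit 5: prefix='1' (no match yet)
Bit 6: prefix='11' (no match yet)
Bit 7: prefix='110' -> emit 'k', reset
Bit 8: prefix='1' (no match yet)
Bit 9: prefix='11' (no match yet)
Bit 10: prefix='111' -> emit 'p', reset
Bit 11: prefix='1' (no match yet)
Bit 12: prefix='11' (no match yet)
Bit 13: prefix='111' -> emit 'p', reset
Bit 14: prefix='1' (no match yet)
Bit 15: prefix='11' (no match yet)
Bit 16: prefix='111' -> emit 'p', reset
Bit 17: prefix='1' (no match yet)
Bit 18: prefix='11' (no match yet)
Bit 19: prefix='110' -> emit 'k', reset

Answer: 0 2 5 8 11 14 17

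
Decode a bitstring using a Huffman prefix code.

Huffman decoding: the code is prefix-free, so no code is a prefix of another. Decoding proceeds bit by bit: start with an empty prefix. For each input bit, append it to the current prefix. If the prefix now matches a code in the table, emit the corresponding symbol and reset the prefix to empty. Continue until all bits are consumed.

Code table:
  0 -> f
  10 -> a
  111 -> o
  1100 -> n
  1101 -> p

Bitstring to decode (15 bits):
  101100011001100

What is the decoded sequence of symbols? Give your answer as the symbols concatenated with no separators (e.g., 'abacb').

Bit 0: prefix='1' (no match yet)
Bit 1: prefix='10' -> emit 'a', reset
Bit 2: prefix='1' (no match yet)
Bit 3: prefix='11' (no match yet)
Bit 4: prefix='110' (no match yet)
Bit 5: prefix='1100' -> emit 'n', reset
Bit 6: prefix='0' -> emit 'f', reset
Bit 7: prefix='1' (no match yet)
Bit 8: prefix='11' (no match yet)
Bit 9: prefix='110' (no match yet)
Bit 10: prefix='1100' -> emit 'n', reset
Bit 11: prefix='1' (no match yet)
Bit 12: prefix='11' (no match yet)
Bit 13: prefix='110' (no match yet)
Bit 14: prefix='1100' -> emit 'n', reset

Answer: anfnn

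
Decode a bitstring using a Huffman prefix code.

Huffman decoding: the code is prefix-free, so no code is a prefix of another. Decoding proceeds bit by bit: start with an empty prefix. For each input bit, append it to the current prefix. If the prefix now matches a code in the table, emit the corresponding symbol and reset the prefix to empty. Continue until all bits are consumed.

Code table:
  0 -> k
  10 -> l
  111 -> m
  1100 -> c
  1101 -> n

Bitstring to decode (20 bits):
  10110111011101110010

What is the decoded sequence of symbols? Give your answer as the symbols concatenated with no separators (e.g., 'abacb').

Bit 0: prefix='1' (no match yet)
Bit 1: prefix='10' -> emit 'l', reset
Bit 2: prefix='1' (no match yet)
Bit 3: prefix='11' (no match yet)
Bit 4: prefix='110' (no match yet)
Bit 5: prefix='1101' -> emit 'n', reset
Bit 6: prefix='1' (no match yet)
Bit 7: prefix='11' (no match yet)
Bit 8: prefix='110' (no match yet)
Bit 9: prefix='1101' -> emit 'n', reset
Bit 10: prefix='1' (no match yet)
Bit 11: prefix='11' (no match yet)
Bit 12: prefix='110' (no match yet)
Bit 13: prefix='1101' -> emit 'n', reset
Bit 14: prefix='1' (no match yet)
Bit 15: prefix='11' (no match yet)
Bit 16: prefix='110' (no match yet)
Bit 17: prefix='1100' -> emit 'c', reset
Bit 18: prefix='1' (no match yet)
Bit 19: prefix='10' -> emit 'l', reset

Answer: lnnncl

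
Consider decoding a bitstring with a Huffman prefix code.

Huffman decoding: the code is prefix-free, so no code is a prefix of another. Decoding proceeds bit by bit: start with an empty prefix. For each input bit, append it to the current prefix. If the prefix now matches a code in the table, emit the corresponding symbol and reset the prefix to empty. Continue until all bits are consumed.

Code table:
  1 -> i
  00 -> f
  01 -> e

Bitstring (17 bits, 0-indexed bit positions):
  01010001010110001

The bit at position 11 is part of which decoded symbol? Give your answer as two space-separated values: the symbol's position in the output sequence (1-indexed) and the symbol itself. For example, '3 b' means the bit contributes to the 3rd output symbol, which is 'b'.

Bit 0: prefix='0' (no match yet)
Bit 1: prefix='01' -> emit 'e', reset
Bit 2: prefix='0' (no match yet)
Bit 3: prefix='01' -> emit 'e', reset
Bit 4: prefix='0' (no match yet)
Bit 5: prefix='00' -> emit 'f', reset
Bit 6: prefix='0' (no match yet)
Bit 7: prefix='01' -> emit 'e', reset
Bit 8: prefix='0' (no match yet)
Bit 9: prefix='01' -> emit 'e', reset
Bit 10: prefix='0' (no match yet)
Bit 11: prefix='01' -> emit 'e', reset
Bit 12: prefix='1' -> emit 'i', reset
Bit 13: prefix='0' (no match yet)
Bit 14: prefix='00' -> emit 'f', reset
Bit 15: prefix='0' (no match yet)

Answer: 6 e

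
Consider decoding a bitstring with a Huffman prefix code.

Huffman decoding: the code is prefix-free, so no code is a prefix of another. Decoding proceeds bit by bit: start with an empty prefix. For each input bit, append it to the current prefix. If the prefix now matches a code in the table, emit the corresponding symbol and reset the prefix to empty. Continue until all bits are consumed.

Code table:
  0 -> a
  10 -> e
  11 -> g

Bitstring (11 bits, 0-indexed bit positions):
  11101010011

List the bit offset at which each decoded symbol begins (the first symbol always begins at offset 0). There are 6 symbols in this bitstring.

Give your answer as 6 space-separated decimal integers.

Answer: 0 2 4 6 8 9

Derivation:
Bit 0: prefix='1' (no match yet)
Bit 1: prefix='11' -> emit 'g', reset
Bit 2: prefix='1' (no match yet)
Bit 3: prefix='10' -> emit 'e', reset
Bit 4: prefix='1' (no match yet)
Bit 5: prefix='10' -> emit 'e', reset
Bit 6: prefix='1' (no match yet)
Bit 7: prefix='10' -> emit 'e', reset
Bit 8: prefix='0' -> emit 'a', reset
Bit 9: prefix='1' (no match yet)
Bit 10: prefix='11' -> emit 'g', reset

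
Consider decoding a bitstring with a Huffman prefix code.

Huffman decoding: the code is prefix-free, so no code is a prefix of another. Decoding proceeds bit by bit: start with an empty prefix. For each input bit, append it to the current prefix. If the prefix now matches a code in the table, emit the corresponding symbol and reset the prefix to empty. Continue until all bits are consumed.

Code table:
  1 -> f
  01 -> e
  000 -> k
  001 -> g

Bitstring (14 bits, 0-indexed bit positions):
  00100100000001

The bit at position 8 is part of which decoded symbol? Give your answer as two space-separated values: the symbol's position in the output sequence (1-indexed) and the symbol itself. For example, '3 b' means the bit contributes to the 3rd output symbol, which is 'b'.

Answer: 3 k

Derivation:
Bit 0: prefix='0' (no match yet)
Bit 1: prefix='00' (no match yet)
Bit 2: prefix='001' -> emit 'g', reset
Bit 3: prefix='0' (no match yet)
Bit 4: prefix='00' (no match yet)
Bit 5: prefix='001' -> emit 'g', reset
Bit 6: prefix='0' (no match yet)
Bit 7: prefix='00' (no match yet)
Bit 8: prefix='000' -> emit 'k', reset
Bit 9: prefix='0' (no match yet)
Bit 10: prefix='00' (no match yet)
Bit 11: prefix='000' -> emit 'k', reset
Bit 12: prefix='0' (no match yet)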